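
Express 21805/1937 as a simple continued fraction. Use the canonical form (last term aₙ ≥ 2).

[11; 3, 1, 8, 18, 3]

21805 = 11×1937 + 498
1937 = 3×498 + 443
498 = 1×443 + 55
443 = 8×55 + 3
55 = 18×3 + 1
3 = 3×1 + 0  (stop)
So 21805/1937 = [11; 3, 1, 8, 18, 3].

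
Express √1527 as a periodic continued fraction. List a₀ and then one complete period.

[39; 13, 78]

a₀ = ⌊√1527⌋ = 39.
With m₀=0, d₀=1 and mₖ₊₁ = dₖaₖ − mₖ, dₖ₊₁ = (n − mₖ₊₁²)/dₖ, aₖ₊₁ = ⌊(a₀+mₖ₊₁)/dₖ₊₁⌋:
  k=1: m=39, d=6, a=13
  k=2: m=39, d=1, a=78
d=1 and a=2a₀=78 at k=2, so the next step gives (m, d) = (39, 6) again — its k=1 value — and the period has length 2.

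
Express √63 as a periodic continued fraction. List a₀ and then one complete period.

[7; 1, 14]

a₀ = ⌊√63⌋ = 7.
With m₀=0, d₀=1 and mₖ₊₁ = dₖaₖ − mₖ, dₖ₊₁ = (n − mₖ₊₁²)/dₖ, aₖ₊₁ = ⌊(a₀+mₖ₊₁)/dₖ₊₁⌋:
  k=1: m=7, d=14, a=1
  k=2: m=7, d=1, a=14
d=1 and a=2a₀=14 at k=2, so the next step gives (m, d) = (7, 14) again — its k=1 value — and the period has length 2.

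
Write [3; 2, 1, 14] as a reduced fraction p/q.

147/44

Fold from the inside: start with 14/1.
  1 + 1/14 = 15/14
  2 + 14/15 = 44/15
  3 + 15/44 = 147/44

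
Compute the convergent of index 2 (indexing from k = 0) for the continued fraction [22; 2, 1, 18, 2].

67/3

Using pₖ = aₖpₖ₋₁ + pₖ₋₂, qₖ = aₖqₖ₋₁ + qₖ₋₂ (with p₋₁=1, p₋₂=0, q₋₁=0, q₋₂=1):
  k=0: a=22, p=22, q=1
  k=1: a=2, p=45, q=2
  k=2: a=1, p=67, q=3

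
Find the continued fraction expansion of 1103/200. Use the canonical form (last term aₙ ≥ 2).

1103 = 5*200 + 103
200 = 1*103 + 97
103 = 1*97 + 6
97 = 16*6 + 1
6 = 6*1 + 0  (stop)
So 1103/200 = [5; 1, 1, 16, 6].

[5; 1, 1, 16, 6]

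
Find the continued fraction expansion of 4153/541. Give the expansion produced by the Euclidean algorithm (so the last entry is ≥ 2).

[7; 1, 2, 10, 1, 15]

4153 = 7×541 + 366
541 = 1×366 + 175
366 = 2×175 + 16
175 = 10×16 + 15
16 = 1×15 + 1
15 = 15×1 + 0  (stop)
So 4153/541 = [7; 1, 2, 10, 1, 15].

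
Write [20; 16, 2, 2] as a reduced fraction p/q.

Using pₖ = aₖpₖ₋₁ + pₖ₋₂ and qₖ = aₖqₖ₋₁ + qₖ₋₂:
  k=0: a=20, p=20, q=1
  k=1: a=16, p=321, q=16
  k=2: a=2, p=662, q=33
  k=3: a=2, p=1645, q=82

1645/82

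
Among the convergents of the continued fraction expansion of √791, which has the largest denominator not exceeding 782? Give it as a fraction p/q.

√791 = [28; 8, 56, …] (period length 2).
Convergents:
  p_0/q_0 = 28/1
  p_1/q_1 = 225/8
  p_2/q_2 = 12628/449
  p_3/q_3 = 101249/3600
q_2 = 449 ≤ 782 < 3600 = q_3, so the answer is 12628/449.

12628/449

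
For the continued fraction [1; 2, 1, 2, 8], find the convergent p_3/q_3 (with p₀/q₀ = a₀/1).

Using pₖ = aₖpₖ₋₁ + pₖ₋₂, qₖ = aₖqₖ₋₁ + qₖ₋₂ (with p₋₁=1, p₋₂=0, q₋₁=0, q₋₂=1):
  k=0: a=1, p=1, q=1
  k=1: a=2, p=3, q=2
  k=2: a=1, p=4, q=3
  k=3: a=2, p=11, q=8

11/8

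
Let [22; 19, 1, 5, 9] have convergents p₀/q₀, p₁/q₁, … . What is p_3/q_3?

2624/119

Using pₖ = aₖpₖ₋₁ + pₖ₋₂, qₖ = aₖqₖ₋₁ + qₖ₋₂ (with p₋₁=1, p₋₂=0, q₋₁=0, q₋₂=1):
  k=0: a=22, p=22, q=1
  k=1: a=19, p=419, q=19
  k=2: a=1, p=441, q=20
  k=3: a=5, p=2624, q=119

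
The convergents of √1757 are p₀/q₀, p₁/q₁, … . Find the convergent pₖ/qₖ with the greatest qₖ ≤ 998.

41707/995

√1757 = [41; 1, 10, 1, 82, …] (period length 4).
Convergents:
  p_0/q_0 = 41/1
  p_1/q_1 = 42/1
  p_2/q_2 = 461/11
  p_3/q_3 = 503/12
  p_4/q_4 = 41707/995
  p_5/q_5 = 42210/1007
q_4 = 995 ≤ 998 < 1007 = q_5, so the answer is 41707/995.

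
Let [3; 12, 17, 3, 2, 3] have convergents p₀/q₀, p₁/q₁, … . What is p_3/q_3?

Using pₖ = aₖpₖ₋₁ + pₖ₋₂, qₖ = aₖqₖ₋₁ + qₖ₋₂ (with p₋₁=1, p₋₂=0, q₋₁=0, q₋₂=1):
  k=0: a=3, p=3, q=1
  k=1: a=12, p=37, q=12
  k=2: a=17, p=632, q=205
  k=3: a=3, p=1933, q=627

1933/627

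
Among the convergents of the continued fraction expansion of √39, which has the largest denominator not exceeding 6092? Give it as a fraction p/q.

√39 = [6; 4, 12, …] (period length 2).
Convergents:
  p_0/q_0 = 6/1
  p_1/q_1 = 25/4
  p_2/q_2 = 306/49
  p_3/q_3 = 1249/200
  p_4/q_4 = 15294/2449
  p_5/q_5 = 62425/9996
q_4 = 2449 ≤ 6092 < 9996 = q_5, so the answer is 15294/2449.

15294/2449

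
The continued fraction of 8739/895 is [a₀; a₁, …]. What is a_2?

8739 = 9·895 + 684   →  a_0 = 9
895 = 1·684 + 211   →  a_1 = 1
684 = 3·211 + 51   →  a_2 = 3

3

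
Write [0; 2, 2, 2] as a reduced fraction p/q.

5/12

Using pₖ = aₖpₖ₋₁ + pₖ₋₂ and qₖ = aₖqₖ₋₁ + qₖ₋₂:
  k=0: a=0, p=0, q=1
  k=1: a=2, p=1, q=2
  k=2: a=2, p=2, q=5
  k=3: a=2, p=5, q=12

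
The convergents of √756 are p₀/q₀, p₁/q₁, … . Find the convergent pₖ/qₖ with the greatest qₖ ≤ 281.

6049/220

√756 = [27; 2, 54, …] (period length 2).
Convergents:
  p_0/q_0 = 27/1
  p_1/q_1 = 55/2
  p_2/q_2 = 2997/109
  p_3/q_3 = 6049/220
  p_4/q_4 = 329643/11989
q_3 = 220 ≤ 281 < 11989 = q_4, so the answer is 6049/220.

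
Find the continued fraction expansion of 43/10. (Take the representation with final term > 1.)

43 = 4·10 + 3
10 = 3·3 + 1
3 = 3·1 + 0  (stop)
So 43/10 = [4; 3, 3].

[4; 3, 3]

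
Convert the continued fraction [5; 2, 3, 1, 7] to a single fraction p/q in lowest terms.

Fold from the inside: start with 7/1.
  1 + 1/7 = 8/7
  3 + 7/8 = 31/8
  2 + 8/31 = 70/31
  5 + 31/70 = 381/70

381/70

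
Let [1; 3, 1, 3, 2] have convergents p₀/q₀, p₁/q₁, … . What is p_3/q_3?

Using pₖ = aₖpₖ₋₁ + pₖ₋₂, qₖ = aₖqₖ₋₁ + qₖ₋₂ (with p₋₁=1, p₋₂=0, q₋₁=0, q₋₂=1):
  k=0: a=1, p=1, q=1
  k=1: a=3, p=4, q=3
  k=2: a=1, p=5, q=4
  k=3: a=3, p=19, q=15

19/15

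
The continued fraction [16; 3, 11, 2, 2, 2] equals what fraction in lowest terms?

6905/423

Using pₖ = aₖpₖ₋₁ + pₖ₋₂ and qₖ = aₖqₖ₋₁ + qₖ₋₂:
  k=0: a=16, p=16, q=1
  k=1: a=3, p=49, q=3
  k=2: a=11, p=555, q=34
  k=3: a=2, p=1159, q=71
  k=4: a=2, p=2873, q=176
  k=5: a=2, p=6905, q=423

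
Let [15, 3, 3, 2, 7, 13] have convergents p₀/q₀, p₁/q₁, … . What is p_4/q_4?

Using pₖ = aₖpₖ₋₁ + pₖ₋₂, qₖ = aₖqₖ₋₁ + qₖ₋₂ (with p₋₁=1, p₋₂=0, q₋₁=0, q₋₂=1):
  k=0: a=15, p=15, q=1
  k=1: a=3, p=46, q=3
  k=2: a=3, p=153, q=10
  k=3: a=2, p=352, q=23
  k=4: a=7, p=2617, q=171

2617/171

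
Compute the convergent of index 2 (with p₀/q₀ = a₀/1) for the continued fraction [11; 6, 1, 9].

Using pₖ = aₖpₖ₋₁ + pₖ₋₂, qₖ = aₖqₖ₋₁ + qₖ₋₂ (with p₋₁=1, p₋₂=0, q₋₁=0, q₋₂=1):
  k=0: a=11, p=11, q=1
  k=1: a=6, p=67, q=6
  k=2: a=1, p=78, q=7

78/7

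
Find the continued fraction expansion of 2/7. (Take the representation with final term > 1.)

2 = 0*7 + 2
7 = 3*2 + 1
2 = 2*1 + 0  (stop)
So 2/7 = [0; 3, 2].

[0; 3, 2]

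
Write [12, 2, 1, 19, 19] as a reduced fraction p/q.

Fold from the inside: start with 19/1.
  19 + 1/19 = 362/19
  1 + 19/362 = 381/362
  2 + 362/381 = 1124/381
  12 + 381/1124 = 13869/1124

13869/1124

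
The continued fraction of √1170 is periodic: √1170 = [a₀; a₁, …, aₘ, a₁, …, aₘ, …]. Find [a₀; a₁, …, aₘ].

a₀ = ⌊√1170⌋ = 34.

[34; 4, 1, 6, 1, 4, 68]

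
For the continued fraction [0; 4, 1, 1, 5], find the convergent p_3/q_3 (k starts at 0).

2/9

Using pₖ = aₖpₖ₋₁ + pₖ₋₂, qₖ = aₖqₖ₋₁ + qₖ₋₂ (with p₋₁=1, p₋₂=0, q₋₁=0, q₋₂=1):
  k=0: a=0, p=0, q=1
  k=1: a=4, p=1, q=4
  k=2: a=1, p=1, q=5
  k=3: a=1, p=2, q=9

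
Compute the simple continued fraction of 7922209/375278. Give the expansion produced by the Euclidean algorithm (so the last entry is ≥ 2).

[21; 9, 14, 13, 16, 14]

7922209 = 21·375278 + 41371
375278 = 9·41371 + 2939
41371 = 14·2939 + 225
2939 = 13·225 + 14
225 = 16·14 + 1
14 = 14·1 + 0  (stop)
So 7922209/375278 = [21; 9, 14, 13, 16, 14].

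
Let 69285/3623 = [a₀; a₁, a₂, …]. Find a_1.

69285 = 19·3623 + 448   →  a_0 = 19
3623 = 8·448 + 39   →  a_1 = 8

8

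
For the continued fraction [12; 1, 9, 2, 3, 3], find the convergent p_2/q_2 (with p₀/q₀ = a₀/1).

Using pₖ = aₖpₖ₋₁ + pₖ₋₂, qₖ = aₖqₖ₋₁ + qₖ₋₂ (with p₋₁=1, p₋₂=0, q₋₁=0, q₋₂=1):
  k=0: a=12, p=12, q=1
  k=1: a=1, p=13, q=1
  k=2: a=9, p=129, q=10

129/10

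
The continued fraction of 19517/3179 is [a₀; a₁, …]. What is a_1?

7

19517 = 6·3179 + 443   →  a_0 = 6
3179 = 7·443 + 78   →  a_1 = 7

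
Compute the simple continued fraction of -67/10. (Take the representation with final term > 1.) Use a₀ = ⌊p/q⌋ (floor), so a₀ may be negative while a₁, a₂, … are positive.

-67 = -7*10 + 3
10 = 3*3 + 1
3 = 3*1 + 0  (stop)
So -67/10 = [-7; 3, 3].

[-7; 3, 3]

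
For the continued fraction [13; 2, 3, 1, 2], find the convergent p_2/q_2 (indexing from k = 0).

Using pₖ = aₖpₖ₋₁ + pₖ₋₂, qₖ = aₖqₖ₋₁ + qₖ₋₂ (with p₋₁=1, p₋₂=0, q₋₁=0, q₋₂=1):
  k=0: a=13, p=13, q=1
  k=1: a=2, p=27, q=2
  k=2: a=3, p=94, q=7

94/7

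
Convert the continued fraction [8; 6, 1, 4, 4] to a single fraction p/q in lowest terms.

1165/143

Fold from the inside: start with 4/1.
  4 + 1/4 = 17/4
  1 + 4/17 = 21/17
  6 + 17/21 = 143/21
  8 + 21/143 = 1165/143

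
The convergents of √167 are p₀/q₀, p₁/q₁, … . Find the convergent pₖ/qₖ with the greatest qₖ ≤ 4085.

√167 = [12; 1, 11, 1, 24, …] (period length 4).
Convergents:
  p_0/q_0 = 12/1
  p_1/q_1 = 13/1
  p_2/q_2 = 155/12
  p_3/q_3 = 168/13
  p_4/q_4 = 4187/324
  p_5/q_5 = 4355/337
  p_6/q_6 = 52092/4031
  p_7/q_7 = 56447/4368
q_6 = 4031 ≤ 4085 < 4368 = q_7, so the answer is 52092/4031.

52092/4031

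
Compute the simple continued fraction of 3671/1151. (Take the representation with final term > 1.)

[3; 5, 3, 1, 1, 2, 1, 8]

3671 = 3×1151 + 218
1151 = 5×218 + 61
218 = 3×61 + 35
61 = 1×35 + 26
35 = 1×26 + 9
26 = 2×9 + 8
9 = 1×8 + 1
8 = 8×1 + 0  (stop)
So 3671/1151 = [3; 5, 3, 1, 1, 2, 1, 8].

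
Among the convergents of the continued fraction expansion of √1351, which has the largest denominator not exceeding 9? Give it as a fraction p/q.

147/4

√1351 = [36; 1, 3, 10, 3, 1, 72, …] (period length 6).
Convergents:
  p_0/q_0 = 36/1
  p_1/q_1 = 37/1
  p_2/q_2 = 147/4
  p_3/q_3 = 1507/41
q_2 = 4 ≤ 9 < 41 = q_3, so the answer is 147/4.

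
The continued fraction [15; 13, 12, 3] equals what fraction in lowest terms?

Fold from the inside: start with 3/1.
  12 + 1/3 = 37/3
  13 + 3/37 = 484/37
  15 + 37/484 = 7297/484

7297/484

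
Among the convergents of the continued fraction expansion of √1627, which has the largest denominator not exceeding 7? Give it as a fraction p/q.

121/3

√1627 = [40; 2, 1, 39, 1, 2, 80, …] (period length 6).
Convergents:
  p_0/q_0 = 40/1
  p_1/q_1 = 81/2
  p_2/q_2 = 121/3
  p_3/q_3 = 4800/119
q_2 = 3 ≤ 7 < 119 = q_3, so the answer is 121/3.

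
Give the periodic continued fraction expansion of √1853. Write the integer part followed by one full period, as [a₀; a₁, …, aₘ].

a₀ = ⌊√1853⌋ = 43.
With m₀=0, d₀=1 and mₖ₊₁ = dₖaₖ − mₖ, dₖ₊₁ = (n − mₖ₊₁²)/dₖ, aₖ₊₁ = ⌊(a₀+mₖ₊₁)/dₖ₊₁⌋:
  k=1: m=43, d=4, a=21
  k=2: m=41, d=43, a=1
  k=3: m=2, d=43, a=1
  k=4: m=41, d=4, a=21
  k=5: m=43, d=1, a=86
d=1 and a=2a₀=86 at k=5, so the next step gives (m, d) = (43, 4) again — its k=1 value — and the period has length 5.

[43; 21, 1, 1, 21, 86]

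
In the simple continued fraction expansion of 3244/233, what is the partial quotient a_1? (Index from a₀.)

1

3244 = 13·233 + 215   →  a_0 = 13
233 = 1·215 + 18   →  a_1 = 1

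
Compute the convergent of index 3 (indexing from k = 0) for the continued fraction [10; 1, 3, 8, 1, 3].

355/33

Using pₖ = aₖpₖ₋₁ + pₖ₋₂, qₖ = aₖqₖ₋₁ + qₖ₋₂ (with p₋₁=1, p₋₂=0, q₋₁=0, q₋₂=1):
  k=0: a=10, p=10, q=1
  k=1: a=1, p=11, q=1
  k=2: a=3, p=43, q=4
  k=3: a=8, p=355, q=33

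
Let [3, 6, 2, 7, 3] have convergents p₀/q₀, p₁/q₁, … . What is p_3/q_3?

Using pₖ = aₖpₖ₋₁ + pₖ₋₂, qₖ = aₖqₖ₋₁ + qₖ₋₂ (with p₋₁=1, p₋₂=0, q₋₁=0, q₋₂=1):
  k=0: a=3, p=3, q=1
  k=1: a=6, p=19, q=6
  k=2: a=2, p=41, q=13
  k=3: a=7, p=306, q=97

306/97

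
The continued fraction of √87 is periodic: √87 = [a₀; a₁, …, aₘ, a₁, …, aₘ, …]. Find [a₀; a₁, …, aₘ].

[9; 3, 18]

a₀ = ⌊√87⌋ = 9.
With m₀=0, d₀=1 and mₖ₊₁ = dₖaₖ − mₖ, dₖ₊₁ = (n − mₖ₊₁²)/dₖ, aₖ₊₁ = ⌊(a₀+mₖ₊₁)/dₖ₊₁⌋:
  k=1: m=9, d=6, a=3
  k=2: m=9, d=1, a=18
d=1 and a=2a₀=18 at k=2, so the next step gives (m, d) = (9, 6) again — its k=1 value — and the period has length 2.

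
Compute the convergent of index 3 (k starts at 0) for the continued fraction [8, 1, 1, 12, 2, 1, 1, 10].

Using pₖ = aₖpₖ₋₁ + pₖ₋₂, qₖ = aₖqₖ₋₁ + qₖ₋₂ (with p₋₁=1, p₋₂=0, q₋₁=0, q₋₂=1):
  k=0: a=8, p=8, q=1
  k=1: a=1, p=9, q=1
  k=2: a=1, p=17, q=2
  k=3: a=12, p=213, q=25

213/25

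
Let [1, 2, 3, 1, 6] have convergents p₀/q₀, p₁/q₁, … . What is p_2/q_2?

10/7

Using pₖ = aₖpₖ₋₁ + pₖ₋₂, qₖ = aₖqₖ₋₁ + qₖ₋₂ (with p₋₁=1, p₋₂=0, q₋₁=0, q₋₂=1):
  k=0: a=1, p=1, q=1
  k=1: a=2, p=3, q=2
  k=2: a=3, p=10, q=7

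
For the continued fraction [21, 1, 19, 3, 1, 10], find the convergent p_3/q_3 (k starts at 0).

Using pₖ = aₖpₖ₋₁ + pₖ₋₂, qₖ = aₖqₖ₋₁ + qₖ₋₂ (with p₋₁=1, p₋₂=0, q₋₁=0, q₋₂=1):
  k=0: a=21, p=21, q=1
  k=1: a=1, p=22, q=1
  k=2: a=19, p=439, q=20
  k=3: a=3, p=1339, q=61

1339/61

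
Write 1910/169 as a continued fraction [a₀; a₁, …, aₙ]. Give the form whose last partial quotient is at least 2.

1910 = 11×169 + 51
169 = 3×51 + 16
51 = 3×16 + 3
16 = 5×3 + 1
3 = 3×1 + 0  (stop)
So 1910/169 = [11; 3, 3, 5, 3].

[11; 3, 3, 5, 3]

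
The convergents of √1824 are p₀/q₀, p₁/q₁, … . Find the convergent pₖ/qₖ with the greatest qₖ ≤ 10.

299/7

√1824 = [42; 1, 2, 2, 2, 1, 84, …] (period length 6).
Convergents:
  p_0/q_0 = 42/1
  p_1/q_1 = 43/1
  p_2/q_2 = 128/3
  p_3/q_3 = 299/7
  p_4/q_4 = 726/17
q_3 = 7 ≤ 10 < 17 = q_4, so the answer is 299/7.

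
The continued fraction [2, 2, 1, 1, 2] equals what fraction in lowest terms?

Using pₖ = aₖpₖ₋₁ + pₖ₋₂ and qₖ = aₖqₖ₋₁ + qₖ₋₂:
  k=0: a=2, p=2, q=1
  k=1: a=2, p=5, q=2
  k=2: a=1, p=7, q=3
  k=3: a=1, p=12, q=5
  k=4: a=2, p=31, q=13

31/13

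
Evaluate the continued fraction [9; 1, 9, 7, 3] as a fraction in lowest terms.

2208/223

Fold from the inside: start with 3/1.
  7 + 1/3 = 22/3
  9 + 3/22 = 201/22
  1 + 22/201 = 223/201
  9 + 201/223 = 2208/223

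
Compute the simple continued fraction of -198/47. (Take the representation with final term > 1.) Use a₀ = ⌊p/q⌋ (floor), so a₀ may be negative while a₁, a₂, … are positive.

-198 = -5·47 + 37
47 = 1·37 + 10
37 = 3·10 + 7
10 = 1·7 + 3
7 = 2·3 + 1
3 = 3·1 + 0  (stop)
So -198/47 = [-5; 1, 3, 1, 2, 3].

[-5; 1, 3, 1, 2, 3]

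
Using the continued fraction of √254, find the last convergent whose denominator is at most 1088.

8144/511

√254 = [15; 1, 14, 1, 30, …] (period length 4).
Convergents:
  p_0/q_0 = 15/1
  p_1/q_1 = 16/1
  p_2/q_2 = 239/15
  p_3/q_3 = 255/16
  p_4/q_4 = 7889/495
  p_5/q_5 = 8144/511
  p_6/q_6 = 121905/7649
q_5 = 511 ≤ 1088 < 7649 = q_6, so the answer is 8144/511.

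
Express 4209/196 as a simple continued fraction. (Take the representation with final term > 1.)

4209 = 21*196 + 93
196 = 2*93 + 10
93 = 9*10 + 3
10 = 3*3 + 1
3 = 3*1 + 0  (stop)
So 4209/196 = [21; 2, 9, 3, 3].

[21; 2, 9, 3, 3]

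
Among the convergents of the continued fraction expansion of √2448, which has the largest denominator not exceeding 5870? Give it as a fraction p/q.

√2448 = [49; 2, 10, 2, 98, …] (period length 4).
Convergents:
  p_0/q_0 = 49/1
  p_1/q_1 = 99/2
  p_2/q_2 = 1039/21
  p_3/q_3 = 2177/44
  p_4/q_4 = 214385/4333
  p_5/q_5 = 430947/8710
q_4 = 4333 ≤ 5870 < 8710 = q_5, so the answer is 214385/4333.

214385/4333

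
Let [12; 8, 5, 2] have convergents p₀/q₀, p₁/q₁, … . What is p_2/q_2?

497/41

Using pₖ = aₖpₖ₋₁ + pₖ₋₂, qₖ = aₖqₖ₋₁ + qₖ₋₂ (with p₋₁=1, p₋₂=0, q₋₁=0, q₋₂=1):
  k=0: a=12, p=12, q=1
  k=1: a=8, p=97, q=8
  k=2: a=5, p=497, q=41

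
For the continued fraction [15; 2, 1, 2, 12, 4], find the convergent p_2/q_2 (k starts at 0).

Using pₖ = aₖpₖ₋₁ + pₖ₋₂, qₖ = aₖqₖ₋₁ + qₖ₋₂ (with p₋₁=1, p₋₂=0, q₋₁=0, q₋₂=1):
  k=0: a=15, p=15, q=1
  k=1: a=2, p=31, q=2
  k=2: a=1, p=46, q=3

46/3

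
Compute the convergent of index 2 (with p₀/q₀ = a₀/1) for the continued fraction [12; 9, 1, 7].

121/10

Using pₖ = aₖpₖ₋₁ + pₖ₋₂, qₖ = aₖqₖ₋₁ + qₖ₋₂ (with p₋₁=1, p₋₂=0, q₋₁=0, q₋₂=1):
  k=0: a=12, p=12, q=1
  k=1: a=9, p=109, q=9
  k=2: a=1, p=121, q=10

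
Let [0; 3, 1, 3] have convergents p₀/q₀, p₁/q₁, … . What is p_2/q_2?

1/4

Using pₖ = aₖpₖ₋₁ + pₖ₋₂, qₖ = aₖqₖ₋₁ + qₖ₋₂ (with p₋₁=1, p₋₂=0, q₋₁=0, q₋₂=1):
  k=0: a=0, p=0, q=1
  k=1: a=3, p=1, q=3
  k=2: a=1, p=1, q=4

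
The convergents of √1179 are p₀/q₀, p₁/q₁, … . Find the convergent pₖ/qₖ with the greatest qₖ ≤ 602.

10610/309

√1179 = [34; 2, 1, 33, 1, 2, 68, …] (period length 6).
Convergents:
  p_0/q_0 = 34/1
  p_1/q_1 = 69/2
  p_2/q_2 = 103/3
  p_3/q_3 = 3468/101
  p_4/q_4 = 3571/104
  p_5/q_5 = 10610/309
  p_6/q_6 = 725051/21116
q_5 = 309 ≤ 602 < 21116 = q_6, so the answer is 10610/309.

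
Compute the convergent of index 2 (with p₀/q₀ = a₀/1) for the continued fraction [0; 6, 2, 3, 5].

Using pₖ = aₖpₖ₋₁ + pₖ₋₂, qₖ = aₖqₖ₋₁ + qₖ₋₂ (with p₋₁=1, p₋₂=0, q₋₁=0, q₋₂=1):
  k=0: a=0, p=0, q=1
  k=1: a=6, p=1, q=6
  k=2: a=2, p=2, q=13

2/13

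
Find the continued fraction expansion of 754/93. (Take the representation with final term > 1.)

754 = 8·93 + 10
93 = 9·10 + 3
10 = 3·3 + 1
3 = 3·1 + 0  (stop)
So 754/93 = [8; 9, 3, 3].

[8; 9, 3, 3]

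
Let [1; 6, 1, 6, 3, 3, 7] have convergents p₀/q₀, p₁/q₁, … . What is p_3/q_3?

55/48

Using pₖ = aₖpₖ₋₁ + pₖ₋₂, qₖ = aₖqₖ₋₁ + qₖ₋₂ (with p₋₁=1, p₋₂=0, q₋₁=0, q₋₂=1):
  k=0: a=1, p=1, q=1
  k=1: a=6, p=7, q=6
  k=2: a=1, p=8, q=7
  k=3: a=6, p=55, q=48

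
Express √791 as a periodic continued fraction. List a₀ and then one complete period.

[28; 8, 56]

a₀ = ⌊√791⌋ = 28.
With m₀=0, d₀=1 and mₖ₊₁ = dₖaₖ − mₖ, dₖ₊₁ = (n − mₖ₊₁²)/dₖ, aₖ₊₁ = ⌊(a₀+mₖ₊₁)/dₖ₊₁⌋:
  k=1: m=28, d=7, a=8
  k=2: m=28, d=1, a=56
d=1 and a=2a₀=56 at k=2, so the next step gives (m, d) = (28, 7) again — its k=1 value — and the period has length 2.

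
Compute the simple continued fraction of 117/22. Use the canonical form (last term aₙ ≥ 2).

[5; 3, 7]

117 = 5·22 + 7
22 = 3·7 + 1
7 = 7·1 + 0  (stop)
So 117/22 = [5; 3, 7].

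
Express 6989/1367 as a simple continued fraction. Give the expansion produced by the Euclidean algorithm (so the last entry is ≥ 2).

[5; 8, 1, 7, 9, 2]

6989 = 5×1367 + 154
1367 = 8×154 + 135
154 = 1×135 + 19
135 = 7×19 + 2
19 = 9×2 + 1
2 = 2×1 + 0  (stop)
So 6989/1367 = [5; 8, 1, 7, 9, 2].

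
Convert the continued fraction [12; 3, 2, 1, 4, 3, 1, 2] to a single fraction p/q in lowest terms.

Using pₖ = aₖpₖ₋₁ + pₖ₋₂ and qₖ = aₖqₖ₋₁ + qₖ₋₂:
  k=0: a=12, p=12, q=1
  k=1: a=3, p=37, q=3
  k=2: a=2, p=86, q=7
  k=3: a=1, p=123, q=10
  k=4: a=4, p=578, q=47
  k=5: a=3, p=1857, q=151
  k=6: a=1, p=2435, q=198
  k=7: a=2, p=6727, q=547

6727/547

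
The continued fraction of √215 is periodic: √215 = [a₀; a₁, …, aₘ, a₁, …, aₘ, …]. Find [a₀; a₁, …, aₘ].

a₀ = ⌊√215⌋ = 14.
With m₀=0, d₀=1 and mₖ₊₁ = dₖaₖ − mₖ, dₖ₊₁ = (n − mₖ₊₁²)/dₖ, aₖ₊₁ = ⌊(a₀+mₖ₊₁)/dₖ₊₁⌋:
  k=1: m=14, d=19, a=1
  k=2: m=5, d=10, a=1
  k=3: m=5, d=19, a=1
  k=4: m=14, d=1, a=28
d=1 and a=2a₀=28 at k=4, so the next step gives (m, d) = (14, 19) again — its k=1 value — and the period has length 4.

[14; 1, 1, 1, 28]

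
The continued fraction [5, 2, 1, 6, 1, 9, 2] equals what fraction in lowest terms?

2551/477

Using pₖ = aₖpₖ₋₁ + pₖ₋₂ and qₖ = aₖqₖ₋₁ + qₖ₋₂:
  k=0: a=5, p=5, q=1
  k=1: a=2, p=11, q=2
  k=2: a=1, p=16, q=3
  k=3: a=6, p=107, q=20
  k=4: a=1, p=123, q=23
  k=5: a=9, p=1214, q=227
  k=6: a=2, p=2551, q=477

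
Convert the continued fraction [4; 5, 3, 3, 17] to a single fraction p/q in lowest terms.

3841/917

Fold from the inside: start with 17/1.
  3 + 1/17 = 52/17
  3 + 17/52 = 173/52
  5 + 52/173 = 917/173
  4 + 173/917 = 3841/917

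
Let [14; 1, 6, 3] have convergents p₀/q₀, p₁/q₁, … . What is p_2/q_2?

104/7

Using pₖ = aₖpₖ₋₁ + pₖ₋₂, qₖ = aₖqₖ₋₁ + qₖ₋₂ (with p₋₁=1, p₋₂=0, q₋₁=0, q₋₂=1):
  k=0: a=14, p=14, q=1
  k=1: a=1, p=15, q=1
  k=2: a=6, p=104, q=7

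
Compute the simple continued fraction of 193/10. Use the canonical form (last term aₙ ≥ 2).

[19; 3, 3]

193 = 19*10 + 3
10 = 3*3 + 1
3 = 3*1 + 0  (stop)
So 193/10 = [19; 3, 3].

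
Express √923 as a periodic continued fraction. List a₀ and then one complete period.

[30; 2, 1, 1, 1, 2, 60]

a₀ = ⌊√923⌋ = 30.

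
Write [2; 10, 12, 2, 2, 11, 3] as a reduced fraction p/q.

46195/22006

Using pₖ = aₖpₖ₋₁ + pₖ₋₂ and qₖ = aₖqₖ₋₁ + qₖ₋₂:
  k=0: a=2, p=2, q=1
  k=1: a=10, p=21, q=10
  k=2: a=12, p=254, q=121
  k=3: a=2, p=529, q=252
  k=4: a=2, p=1312, q=625
  k=5: a=11, p=14961, q=7127
  k=6: a=3, p=46195, q=22006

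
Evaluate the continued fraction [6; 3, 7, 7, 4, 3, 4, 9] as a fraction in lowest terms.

Fold from the inside: start with 9/1.
  4 + 1/9 = 37/9
  3 + 9/37 = 120/37
  4 + 37/120 = 517/120
  7 + 120/517 = 3739/517
  7 + 517/3739 = 26690/3739
  3 + 3739/26690 = 83809/26690
  6 + 26690/83809 = 529544/83809

529544/83809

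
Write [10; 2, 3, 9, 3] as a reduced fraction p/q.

Using pₖ = aₖpₖ₋₁ + pₖ₋₂ and qₖ = aₖqₖ₋₁ + qₖ₋₂:
  k=0: a=10, p=10, q=1
  k=1: a=2, p=21, q=2
  k=2: a=3, p=73, q=7
  k=3: a=9, p=678, q=65
  k=4: a=3, p=2107, q=202

2107/202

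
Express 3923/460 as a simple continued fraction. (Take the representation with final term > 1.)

3923 = 8*460 + 243
460 = 1*243 + 217
243 = 1*217 + 26
217 = 8*26 + 9
26 = 2*9 + 8
9 = 1*8 + 1
8 = 8*1 + 0  (stop)
So 3923/460 = [8; 1, 1, 8, 2, 1, 8].

[8; 1, 1, 8, 2, 1, 8]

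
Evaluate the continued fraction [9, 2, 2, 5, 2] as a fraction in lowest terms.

555/59

Using pₖ = aₖpₖ₋₁ + pₖ₋₂ and qₖ = aₖqₖ₋₁ + qₖ₋₂:
  k=0: a=9, p=9, q=1
  k=1: a=2, p=19, q=2
  k=2: a=2, p=47, q=5
  k=3: a=5, p=254, q=27
  k=4: a=2, p=555, q=59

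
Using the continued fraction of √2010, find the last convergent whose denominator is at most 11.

269/6

√2010 = [44; 1, 4, 1, 88, …] (period length 4).
Convergents:
  p_0/q_0 = 44/1
  p_1/q_1 = 45/1
  p_2/q_2 = 224/5
  p_3/q_3 = 269/6
  p_4/q_4 = 23896/533
q_3 = 6 ≤ 11 < 533 = q_4, so the answer is 269/6.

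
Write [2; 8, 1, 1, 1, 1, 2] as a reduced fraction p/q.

Using pₖ = aₖpₖ₋₁ + pₖ₋₂ and qₖ = aₖqₖ₋₁ + qₖ₋₂:
  k=0: a=2, p=2, q=1
  k=1: a=8, p=17, q=8
  k=2: a=1, p=19, q=9
  k=3: a=1, p=36, q=17
  k=4: a=1, p=55, q=26
  k=5: a=1, p=91, q=43
  k=6: a=2, p=237, q=112

237/112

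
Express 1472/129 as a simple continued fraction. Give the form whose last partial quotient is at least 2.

[11; 2, 2, 3, 3, 2]

1472 = 11×129 + 53
129 = 2×53 + 23
53 = 2×23 + 7
23 = 3×7 + 2
7 = 3×2 + 1
2 = 2×1 + 0  (stop)
So 1472/129 = [11; 2, 2, 3, 3, 2].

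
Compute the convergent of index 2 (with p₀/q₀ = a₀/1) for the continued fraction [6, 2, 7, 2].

Using pₖ = aₖpₖ₋₁ + pₖ₋₂, qₖ = aₖqₖ₋₁ + qₖ₋₂ (with p₋₁=1, p₋₂=0, q₋₁=0, q₋₂=1):
  k=0: a=6, p=6, q=1
  k=1: a=2, p=13, q=2
  k=2: a=7, p=97, q=15

97/15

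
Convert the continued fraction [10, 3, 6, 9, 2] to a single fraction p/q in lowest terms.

Using pₖ = aₖpₖ₋₁ + pₖ₋₂ and qₖ = aₖqₖ₋₁ + qₖ₋₂:
  k=0: a=10, p=10, q=1
  k=1: a=3, p=31, q=3
  k=2: a=6, p=196, q=19
  k=3: a=9, p=1795, q=174
  k=4: a=2, p=3786, q=367

3786/367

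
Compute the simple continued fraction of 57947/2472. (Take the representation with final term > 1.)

[23; 2, 3, 1, 3, 4, 1, 13]

57947 = 23*2472 + 1091
2472 = 2*1091 + 290
1091 = 3*290 + 221
290 = 1*221 + 69
221 = 3*69 + 14
69 = 4*14 + 13
14 = 1*13 + 1
13 = 13*1 + 0  (stop)
So 57947/2472 = [23; 2, 3, 1, 3, 4, 1, 13].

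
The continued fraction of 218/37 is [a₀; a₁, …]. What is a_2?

8

218 = 5·37 + 33   →  a_0 = 5
37 = 1·33 + 4   →  a_1 = 1
33 = 8·4 + 1   →  a_2 = 8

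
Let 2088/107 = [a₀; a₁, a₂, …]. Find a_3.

17

2088 = 19·107 + 55   →  a_0 = 19
107 = 1·55 + 52   →  a_1 = 1
55 = 1·52 + 3   →  a_2 = 1
52 = 17·3 + 1   →  a_3 = 17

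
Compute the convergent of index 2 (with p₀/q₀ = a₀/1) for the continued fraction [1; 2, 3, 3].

Using pₖ = aₖpₖ₋₁ + pₖ₋₂, qₖ = aₖqₖ₋₁ + qₖ₋₂ (with p₋₁=1, p₋₂=0, q₋₁=0, q₋₂=1):
  k=0: a=1, p=1, q=1
  k=1: a=2, p=3, q=2
  k=2: a=3, p=10, q=7

10/7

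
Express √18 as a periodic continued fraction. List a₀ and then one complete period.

[4; 4, 8]

a₀ = ⌊√18⌋ = 4.
With m₀=0, d₀=1 and mₖ₊₁ = dₖaₖ − mₖ, dₖ₊₁ = (n − mₖ₊₁²)/dₖ, aₖ₊₁ = ⌊(a₀+mₖ₊₁)/dₖ₊₁⌋:
  k=1: m=4, d=2, a=4
  k=2: m=4, d=1, a=8
d=1 and a=2a₀=8 at k=2, so the next step gives (m, d) = (4, 2) again — its k=1 value — and the period has length 2.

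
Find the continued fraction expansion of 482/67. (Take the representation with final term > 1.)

[7; 5, 6, 2]

482 = 7*67 + 13
67 = 5*13 + 2
13 = 6*2 + 1
2 = 2*1 + 0  (stop)
So 482/67 = [7; 5, 6, 2].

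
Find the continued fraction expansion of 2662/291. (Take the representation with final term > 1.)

[9; 6, 1, 3, 3, 3]

2662 = 9*291 + 43
291 = 6*43 + 33
43 = 1*33 + 10
33 = 3*10 + 3
10 = 3*3 + 1
3 = 3*1 + 0  (stop)
So 2662/291 = [9; 6, 1, 3, 3, 3].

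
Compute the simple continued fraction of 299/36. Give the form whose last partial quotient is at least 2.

[8; 3, 3, 1, 2]

299 = 8*36 + 11
36 = 3*11 + 3
11 = 3*3 + 2
3 = 1*2 + 1
2 = 2*1 + 0  (stop)
So 299/36 = [8; 3, 3, 1, 2].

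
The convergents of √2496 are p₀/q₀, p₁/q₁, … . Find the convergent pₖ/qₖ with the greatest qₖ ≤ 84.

√2496 = [49; 1, 23, 1, 98, …] (period length 4).
Convergents:
  p_0/q_0 = 49/1
  p_1/q_1 = 50/1
  p_2/q_2 = 1199/24
  p_3/q_3 = 1249/25
  p_4/q_4 = 123601/2474
q_3 = 25 ≤ 84 < 2474 = q_4, so the answer is 1249/25.

1249/25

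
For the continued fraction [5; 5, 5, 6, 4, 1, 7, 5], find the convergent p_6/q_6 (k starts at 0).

Using pₖ = aₖpₖ₋₁ + pₖ₋₂, qₖ = aₖqₖ₋₁ + qₖ₋₂ (with p₋₁=1, p₋₂=0, q₋₁=0, q₋₂=1):
  k=0: a=5, p=5, q=1
  k=1: a=5, p=26, q=5
  k=2: a=5, p=135, q=26
  k=3: a=6, p=836, q=161
  k=4: a=4, p=3479, q=670
  k=5: a=1, p=4315, q=831
  k=6: a=7, p=33684, q=6487

33684/6487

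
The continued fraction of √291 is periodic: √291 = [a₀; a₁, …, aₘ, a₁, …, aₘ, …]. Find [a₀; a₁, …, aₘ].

a₀ = ⌊√291⌋ = 17.
With m₀=0, d₀=1 and mₖ₊₁ = dₖaₖ − mₖ, dₖ₊₁ = (n − mₖ₊₁²)/dₖ, aₖ₊₁ = ⌊(a₀+mₖ₊₁)/dₖ₊₁⌋:
  k=1: m=17, d=2, a=17
  k=2: m=17, d=1, a=34
d=1 and a=2a₀=34 at k=2, so the next step gives (m, d) = (17, 2) again — its k=1 value — and the period has length 2.

[17; 17, 34]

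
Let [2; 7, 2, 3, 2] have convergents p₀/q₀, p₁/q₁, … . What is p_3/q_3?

111/52

Using pₖ = aₖpₖ₋₁ + pₖ₋₂, qₖ = aₖqₖ₋₁ + qₖ₋₂ (with p₋₁=1, p₋₂=0, q₋₁=0, q₋₂=1):
  k=0: a=2, p=2, q=1
  k=1: a=7, p=15, q=7
  k=2: a=2, p=32, q=15
  k=3: a=3, p=111, q=52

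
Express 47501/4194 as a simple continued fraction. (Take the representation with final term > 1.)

47501 = 11*4194 + 1367
4194 = 3*1367 + 93
1367 = 14*93 + 65
93 = 1*65 + 28
65 = 2*28 + 9
28 = 3*9 + 1
9 = 9*1 + 0  (stop)
So 47501/4194 = [11; 3, 14, 1, 2, 3, 9].

[11; 3, 14, 1, 2, 3, 9]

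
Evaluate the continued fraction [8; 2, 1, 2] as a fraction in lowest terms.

Fold from the inside: start with 2/1.
  1 + 1/2 = 3/2
  2 + 2/3 = 8/3
  8 + 3/8 = 67/8

67/8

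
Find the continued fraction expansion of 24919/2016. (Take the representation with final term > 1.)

[12; 2, 1, 3, 2, 2, 6, 5]

24919 = 12*2016 + 727
2016 = 2*727 + 562
727 = 1*562 + 165
562 = 3*165 + 67
165 = 2*67 + 31
67 = 2*31 + 5
31 = 6*5 + 1
5 = 5*1 + 0  (stop)
So 24919/2016 = [12; 2, 1, 3, 2, 2, 6, 5].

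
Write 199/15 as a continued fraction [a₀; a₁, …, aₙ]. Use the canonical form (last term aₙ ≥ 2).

199 = 13*15 + 4
15 = 3*4 + 3
4 = 1*3 + 1
3 = 3*1 + 0  (stop)
So 199/15 = [13; 3, 1, 3].

[13; 3, 1, 3]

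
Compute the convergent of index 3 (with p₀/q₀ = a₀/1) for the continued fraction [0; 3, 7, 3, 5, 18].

Using pₖ = aₖpₖ₋₁ + pₖ₋₂, qₖ = aₖqₖ₋₁ + qₖ₋₂ (with p₋₁=1, p₋₂=0, q₋₁=0, q₋₂=1):
  k=0: a=0, p=0, q=1
  k=1: a=3, p=1, q=3
  k=2: a=7, p=7, q=22
  k=3: a=3, p=22, q=69

22/69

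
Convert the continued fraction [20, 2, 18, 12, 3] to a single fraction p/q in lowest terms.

28169/1375

Fold from the inside: start with 3/1.
  12 + 1/3 = 37/3
  18 + 3/37 = 669/37
  2 + 37/669 = 1375/669
  20 + 669/1375 = 28169/1375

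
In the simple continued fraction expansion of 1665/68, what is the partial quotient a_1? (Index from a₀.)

2

1665 = 24·68 + 33   →  a_0 = 24
68 = 2·33 + 2   →  a_1 = 2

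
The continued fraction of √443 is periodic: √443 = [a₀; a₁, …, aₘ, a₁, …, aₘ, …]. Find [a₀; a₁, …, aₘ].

[21; 21, 42]

a₀ = ⌊√443⌋ = 21.
With m₀=0, d₀=1 and mₖ₊₁ = dₖaₖ − mₖ, dₖ₊₁ = (n − mₖ₊₁²)/dₖ, aₖ₊₁ = ⌊(a₀+mₖ₊₁)/dₖ₊₁⌋:
  k=1: m=21, d=2, a=21
  k=2: m=21, d=1, a=42
d=1 and a=2a₀=42 at k=2, so the next step gives (m, d) = (21, 2) again — its k=1 value — and the period has length 2.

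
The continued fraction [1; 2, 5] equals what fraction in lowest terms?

16/11

Fold from the inside: start with 5/1.
  2 + 1/5 = 11/5
  1 + 5/11 = 16/11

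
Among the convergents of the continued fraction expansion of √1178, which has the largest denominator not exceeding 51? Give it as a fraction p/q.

961/28

√1178 = [34; 3, 9, 2, 9, 3, 68, …] (period length 6).
Convergents:
  p_0/q_0 = 34/1
  p_1/q_1 = 103/3
  p_2/q_2 = 961/28
  p_3/q_3 = 2025/59
q_2 = 28 ≤ 51 < 59 = q_3, so the answer is 961/28.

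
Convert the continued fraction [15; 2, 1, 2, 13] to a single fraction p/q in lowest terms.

Fold from the inside: start with 13/1.
  2 + 1/13 = 27/13
  1 + 13/27 = 40/27
  2 + 27/40 = 107/40
  15 + 40/107 = 1645/107

1645/107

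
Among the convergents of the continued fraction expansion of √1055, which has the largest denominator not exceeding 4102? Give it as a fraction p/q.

108908/3353

√1055 = [32; 2, 12, 2, 64, …] (period length 4).
Convergents:
  p_0/q_0 = 32/1
  p_1/q_1 = 65/2
  p_2/q_2 = 812/25
  p_3/q_3 = 1689/52
  p_4/q_4 = 108908/3353
  p_5/q_5 = 219505/6758
q_4 = 3353 ≤ 4102 < 6758 = q_5, so the answer is 108908/3353.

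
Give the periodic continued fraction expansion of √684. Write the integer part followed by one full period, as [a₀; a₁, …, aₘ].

a₀ = ⌊√684⌋ = 26.
With m₀=0, d₀=1 and mₖ₊₁ = dₖaₖ − mₖ, dₖ₊₁ = (n − mₖ₊₁²)/dₖ, aₖ₊₁ = ⌊(a₀+mₖ₊₁)/dₖ₊₁⌋:
  k=1: m=26, d=8, a=6
  k=2: m=22, d=25, a=1
  k=3: m=3, d=27, a=1
  k=4: m=24, d=4, a=12
  k=5: m=24, d=27, a=1
  k=6: m=3, d=25, a=1
  k=7: m=22, d=8, a=6
  k=8: m=26, d=1, a=52
d=1 and a=2a₀=52 at k=8, so the next step gives (m, d) = (26, 8) again — its k=1 value — and the period has length 8.

[26; 6, 1, 1, 12, 1, 1, 6, 52]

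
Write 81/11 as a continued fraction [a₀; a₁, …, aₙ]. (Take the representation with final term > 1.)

[7; 2, 1, 3]

81 = 7×11 + 4
11 = 2×4 + 3
4 = 1×3 + 1
3 = 3×1 + 0  (stop)
So 81/11 = [7; 2, 1, 3].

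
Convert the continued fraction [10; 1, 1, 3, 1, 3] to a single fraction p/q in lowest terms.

Fold from the inside: start with 3/1.
  1 + 1/3 = 4/3
  3 + 3/4 = 15/4
  1 + 4/15 = 19/15
  1 + 15/19 = 34/19
  10 + 19/34 = 359/34

359/34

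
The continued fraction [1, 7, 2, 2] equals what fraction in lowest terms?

Using pₖ = aₖpₖ₋₁ + pₖ₋₂ and qₖ = aₖqₖ₋₁ + qₖ₋₂:
  k=0: a=1, p=1, q=1
  k=1: a=7, p=8, q=7
  k=2: a=2, p=17, q=15
  k=3: a=2, p=42, q=37

42/37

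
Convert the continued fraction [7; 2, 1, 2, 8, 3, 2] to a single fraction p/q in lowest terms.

Fold from the inside: start with 2/1.
  3 + 1/2 = 7/2
  8 + 2/7 = 58/7
  2 + 7/58 = 123/58
  1 + 58/123 = 181/123
  2 + 123/181 = 485/181
  7 + 181/485 = 3576/485

3576/485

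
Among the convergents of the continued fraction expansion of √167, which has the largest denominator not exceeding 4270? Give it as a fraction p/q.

√167 = [12; 1, 11, 1, 24, …] (period length 4).
Convergents:
  p_0/q_0 = 12/1
  p_1/q_1 = 13/1
  p_2/q_2 = 155/12
  p_3/q_3 = 168/13
  p_4/q_4 = 4187/324
  p_5/q_5 = 4355/337
  p_6/q_6 = 52092/4031
  p_7/q_7 = 56447/4368
q_6 = 4031 ≤ 4270 < 4368 = q_7, so the answer is 52092/4031.

52092/4031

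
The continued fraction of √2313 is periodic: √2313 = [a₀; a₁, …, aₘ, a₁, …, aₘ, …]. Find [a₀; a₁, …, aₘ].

[48; 10, 1, 2, 10, 2, 1, 10, 96]

a₀ = ⌊√2313⌋ = 48.
With m₀=0, d₀=1 and mₖ₊₁ = dₖaₖ − mₖ, dₖ₊₁ = (n − mₖ₊₁²)/dₖ, aₖ₊₁ = ⌊(a₀+mₖ₊₁)/dₖ₊₁⌋:
  k=1: m=48, d=9, a=10
  k=2: m=42, d=61, a=1
  k=3: m=19, d=32, a=2
  k=4: m=45, d=9, a=10
  k=5: m=45, d=32, a=2
  k=6: m=19, d=61, a=1
  k=7: m=42, d=9, a=10
  k=8: m=48, d=1, a=96
d=1 and a=2a₀=96 at k=8, so the next step gives (m, d) = (48, 9) again — its k=1 value — and the period has length 8.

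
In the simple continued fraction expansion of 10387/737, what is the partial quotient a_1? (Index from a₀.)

10387 = 14·737 + 69   →  a_0 = 14
737 = 10·69 + 47   →  a_1 = 10

10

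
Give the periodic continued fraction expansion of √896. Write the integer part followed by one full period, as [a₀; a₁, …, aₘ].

a₀ = ⌊√896⌋ = 29.
With m₀=0, d₀=1 and mₖ₊₁ = dₖaₖ − mₖ, dₖ₊₁ = (n − mₖ₊₁²)/dₖ, aₖ₊₁ = ⌊(a₀+mₖ₊₁)/dₖ₊₁⌋:
  k=1: m=29, d=55, a=1
  k=2: m=26, d=4, a=13
  k=3: m=26, d=55, a=1
  k=4: m=29, d=1, a=58
d=1 and a=2a₀=58 at k=4, so the next step gives (m, d) = (29, 55) again — its k=1 value — and the period has length 4.

[29; 1, 13, 1, 58]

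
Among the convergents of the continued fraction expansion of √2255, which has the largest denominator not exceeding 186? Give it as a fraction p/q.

√2255 = [47; 2, 18, 2, 94, …] (period length 4).
Convergents:
  p_0/q_0 = 47/1
  p_1/q_1 = 95/2
  p_2/q_2 = 1757/37
  p_3/q_3 = 3609/76
  p_4/q_4 = 341003/7181
q_3 = 76 ≤ 186 < 7181 = q_4, so the answer is 3609/76.

3609/76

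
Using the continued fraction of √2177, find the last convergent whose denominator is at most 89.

3686/79

√2177 = [46; 1, 1, 1, 12, 1, 1, 1, 92, …] (period length 8).
Convergents:
  p_0/q_0 = 46/1
  p_1/q_1 = 47/1
  p_2/q_2 = 93/2
  p_3/q_3 = 140/3
  p_4/q_4 = 1773/38
  p_5/q_5 = 1913/41
  p_6/q_6 = 3686/79
  p_7/q_7 = 5599/120
q_6 = 79 ≤ 89 < 120 = q_7, so the answer is 3686/79.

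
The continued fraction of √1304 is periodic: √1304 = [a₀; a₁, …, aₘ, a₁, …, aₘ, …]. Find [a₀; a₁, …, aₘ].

a₀ = ⌊√1304⌋ = 36.
With m₀=0, d₀=1 and mₖ₊₁ = dₖaₖ − mₖ, dₖ₊₁ = (n − mₖ₊₁²)/dₖ, aₖ₊₁ = ⌊(a₀+mₖ₊₁)/dₖ₊₁⌋:
  k=1: m=36, d=8, a=9
  k=2: m=36, d=1, a=72
d=1 and a=2a₀=72 at k=2, so the next step gives (m, d) = (36, 8) again — its k=1 value — and the period has length 2.

[36; 9, 72]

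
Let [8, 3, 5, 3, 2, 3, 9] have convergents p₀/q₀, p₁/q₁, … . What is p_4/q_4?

Using pₖ = aₖpₖ₋₁ + pₖ₋₂, qₖ = aₖqₖ₋₁ + qₖ₋₂ (with p₋₁=1, p₋₂=0, q₋₁=0, q₋₂=1):
  k=0: a=8, p=8, q=1
  k=1: a=3, p=25, q=3
  k=2: a=5, p=133, q=16
  k=3: a=3, p=424, q=51
  k=4: a=2, p=981, q=118

981/118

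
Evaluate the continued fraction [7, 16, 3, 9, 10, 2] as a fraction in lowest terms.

68459/9695

Fold from the inside: start with 2/1.
  10 + 1/2 = 21/2
  9 + 2/21 = 191/21
  3 + 21/191 = 594/191
  16 + 191/594 = 9695/594
  7 + 594/9695 = 68459/9695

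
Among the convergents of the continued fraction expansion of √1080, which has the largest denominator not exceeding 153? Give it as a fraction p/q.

√1080 = [32; 1, 6, 3, 6, 1, 64, …] (period length 6).
Convergents:
  p_0/q_0 = 32/1
  p_1/q_1 = 33/1
  p_2/q_2 = 230/7
  p_3/q_3 = 723/22
  p_4/q_4 = 4568/139
  p_5/q_5 = 5291/161
q_4 = 139 ≤ 153 < 161 = q_5, so the answer is 4568/139.

4568/139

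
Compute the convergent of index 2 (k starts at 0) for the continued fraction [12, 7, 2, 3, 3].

Using pₖ = aₖpₖ₋₁ + pₖ₋₂, qₖ = aₖqₖ₋₁ + qₖ₋₂ (with p₋₁=1, p₋₂=0, q₋₁=0, q₋₂=1):
  k=0: a=12, p=12, q=1
  k=1: a=7, p=85, q=7
  k=2: a=2, p=182, q=15

182/15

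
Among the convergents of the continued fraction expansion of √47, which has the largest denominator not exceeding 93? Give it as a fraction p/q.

617/90

√47 = [6; 1, 5, 1, 12, …] (period length 4).
Convergents:
  p_0/q_0 = 6/1
  p_1/q_1 = 7/1
  p_2/q_2 = 41/6
  p_3/q_3 = 48/7
  p_4/q_4 = 617/90
  p_5/q_5 = 665/97
q_4 = 90 ≤ 93 < 97 = q_5, so the answer is 617/90.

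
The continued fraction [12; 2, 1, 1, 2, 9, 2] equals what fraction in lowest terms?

3183/257

Fold from the inside: start with 2/1.
  9 + 1/2 = 19/2
  2 + 2/19 = 40/19
  1 + 19/40 = 59/40
  1 + 40/59 = 99/59
  2 + 59/99 = 257/99
  12 + 99/257 = 3183/257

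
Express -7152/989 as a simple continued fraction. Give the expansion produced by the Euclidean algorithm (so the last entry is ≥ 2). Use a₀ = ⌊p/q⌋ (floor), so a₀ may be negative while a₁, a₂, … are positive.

-7152 = -8*989 + 760
989 = 1*760 + 229
760 = 3*229 + 73
229 = 3*73 + 10
73 = 7*10 + 3
10 = 3*3 + 1
3 = 3*1 + 0  (stop)
So -7152/989 = [-8; 1, 3, 3, 7, 3, 3].

[-8; 1, 3, 3, 7, 3, 3]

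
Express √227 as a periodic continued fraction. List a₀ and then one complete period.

[15; 15, 30]

a₀ = ⌊√227⌋ = 15.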